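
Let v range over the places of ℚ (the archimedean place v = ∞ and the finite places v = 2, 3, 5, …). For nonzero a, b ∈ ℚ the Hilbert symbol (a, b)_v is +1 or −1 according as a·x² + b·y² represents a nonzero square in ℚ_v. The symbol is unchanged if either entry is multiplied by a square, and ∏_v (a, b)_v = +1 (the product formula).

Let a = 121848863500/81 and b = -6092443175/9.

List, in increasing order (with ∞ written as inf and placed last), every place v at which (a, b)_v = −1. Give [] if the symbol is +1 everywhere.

[5, 7, 13, 43]

Mod squares: a ≡ 24867115, b ≡ -4973423. Check v ∈ {∞, 2, 3, 5, 7, 13, 31, 41, 43}.
v=31: a=31^1·(≡14), b=31^1·(≡3) mod 31; (14|31)=+1, (3|31)=-1; (−1)^{1·1·15}·(+1)^1·(-1)^1 = +1.
v=∞: 24867115 > 0 and -4973423 < 0  ⇒  (a,b)_∞ = +1.
v=7: a=7^3·(≡4), b=7^3·(≡1) mod 7; (4|7)=+1, (1|7)=+1; (−1)^{3·3·3}·(+1)^3·(+1)^3 = -1.
v=41: a=41^1·(≡40), b=41^1·(≡23) mod 41; (40|41)=+1, (23|41)=+1; (−1)^{1·1·20}·(+1)^1·(+1)^1 = +1.
v=13: a=13^1·(≡10), b=13^1·(≡2) mod 13; (10|13)=+1, (2|13)=-1; (−1)^{1·1·6}·(+1)^1·(-1)^1 = -1.
v=3: a=3^-4·(≡1), b=3^-2·(≡1) mod 3; (1|3)=+1, (1|3)=+1; (−1)^{-4·-2·1}·(+1)^-2·(+1)^-4 = +1.
v=5: a=5^3·(≡3), b=5^2·(≡2) mod 5; (3|5)=-1, (2|5)=-1; (−1)^{3·2·2}·(-1)^2·(-1)^3 = -1.
v=2: v_2(a)=2, v_2(b)=0; units ≡ 3, 1 (mod 8); ε·ε+αω+βω = 1·0+2·0+0·1 ≡ 0  ⇒  (a,b)_2 = +1.
v=43: a=43^1·(≡25), b=43^1·(≡21) mod 43; (25|43)=+1, (21|43)=+1; (−1)^{1·1·21}·(+1)^1·(+1)^1 = -1.
|Ram(24867115, -4973423)| = 4, even; anisotropic at {5, 7, 13, 43}.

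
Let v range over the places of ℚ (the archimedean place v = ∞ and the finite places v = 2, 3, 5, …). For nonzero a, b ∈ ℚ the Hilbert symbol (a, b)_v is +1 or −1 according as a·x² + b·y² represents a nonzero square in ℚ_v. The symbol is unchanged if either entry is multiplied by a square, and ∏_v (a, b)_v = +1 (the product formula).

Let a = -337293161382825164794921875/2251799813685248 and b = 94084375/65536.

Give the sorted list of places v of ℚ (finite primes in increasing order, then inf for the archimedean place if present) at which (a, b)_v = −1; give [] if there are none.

Mod squares: a ≡ -60214, b ≡ 150535. Check v ∈ {∞, 2, 3, 5, 7, 11, 17, 23}.
v=3: a=3^4·(≡2), b=3^0·(≡1) mod 3; (2|3)=-1, (1|3)=+1; (−1)^{4·0·1}·(-1)^0·(+1)^4 = +1.
v=17: a=17^3·(≡5), b=17^1·(≡8) mod 17; (5|17)=-1, (8|17)=+1; (−1)^{3·1·8}·(-1)^1·(+1)^3 = -1.
v=5: a=5^16·(≡4), b=5^5·(≡2) mod 5; (4|5)=+1, (2|5)=-1; (−1)^{16·5·2}·(+1)^5·(-1)^16 = +1.
v=23: a=23^3·(≡8), b=23^1·(≡16) mod 23; (8|23)=+1, (16|23)=+1; (−1)^{3·1·11}·(+1)^1·(+1)^3 = -1.
v=∞: -60214 < 0 and 150535 > 0  ⇒  (a,b)_∞ = +1.
v=7: a=7^3·(≡1), b=7^1·(≡1) mod 7; (1|7)=+1, (1|7)=+1; (−1)^{3·1·3}·(+1)^1·(+1)^3 = -1.
v=2: v_2(a)=-51, v_2(b)=-16; units ≡ 5, 7 (mod 8); ε·ε+αω+βω = 0·1+-51·0+-16·1 ≡ 0  ⇒  (a,b)_2 = +1.
v=11: a=11^3·(≡3), b=11^1·(≡1) mod 11; (3|11)=+1, (1|11)=+1; (−1)^{3·1·5}·(+1)^1·(+1)^3 = -1.
(-60214, 150535 / ℚ) ramifies at {7, 11, 17, 23}: a division algebra.

[7, 11, 17, 23]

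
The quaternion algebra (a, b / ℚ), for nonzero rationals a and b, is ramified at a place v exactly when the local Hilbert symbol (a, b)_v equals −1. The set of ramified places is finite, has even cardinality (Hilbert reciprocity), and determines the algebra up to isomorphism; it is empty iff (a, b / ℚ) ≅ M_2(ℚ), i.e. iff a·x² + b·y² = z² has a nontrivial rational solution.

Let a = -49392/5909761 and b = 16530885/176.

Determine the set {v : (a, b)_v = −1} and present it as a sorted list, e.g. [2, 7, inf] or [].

[5, 17]

(a, b) ≡ (-7, 935) mod (ℚ^×)²; places V = {2, 3, 5, 7, 11, 13, 17, ∞}.
(a,b)_5: α=0, u≡3; β=1, v≡2 (mod 5); (3|5)=-1, (2|5)=-1; sign (−1)^0·-1^1·-1^0 = -1.
(a,b)_17: α=-2, u≡12; β=1, v≡15 (mod 17); (12|17)=-1, (15|17)=+1; sign (−1)^0·-1^1·+1^-2 = -1.
(a,b)_7: α=3, u≡6; β=4, v≡4 (mod 7); (6|7)=-1, (4|7)=+1; sign (−1)^0·-1^4·+1^3 = +1.
(a,b)_11: α=-2, u≡9; β=-1, v≡6 (mod 11); (9|11)=+1, (6|11)=-1; sign (−1)^0·+1^-1·-1^-2 = +1.
(a,b)_∞: sgn(-7)=−, sgn(935)=+, so +1.
(a,b)_2: α=4, β=-4; u≡1, v≡7 (mod 8); ε(u)ε(v)=0·1, αω(v)=4·0, βω(u)=-4·0; sum ≡ 0  ⇒  +1.
(a,b)_13: α=-2, u≡5; β=0, v≡1 (mod 13); (5|13)=-1, (1|13)=+1; sign (−1)^0·-1^0·+1^-2 = +1.
(a,b)_3: α=2, u≡2; β=4, v≡2 (mod 3); (2|3)=-1, (2|3)=-1; sign (−1)^0·-1^4·-1^2 = +1.
(-7, 935 / ℚ) ramifies at {5, 17}: a division algebra.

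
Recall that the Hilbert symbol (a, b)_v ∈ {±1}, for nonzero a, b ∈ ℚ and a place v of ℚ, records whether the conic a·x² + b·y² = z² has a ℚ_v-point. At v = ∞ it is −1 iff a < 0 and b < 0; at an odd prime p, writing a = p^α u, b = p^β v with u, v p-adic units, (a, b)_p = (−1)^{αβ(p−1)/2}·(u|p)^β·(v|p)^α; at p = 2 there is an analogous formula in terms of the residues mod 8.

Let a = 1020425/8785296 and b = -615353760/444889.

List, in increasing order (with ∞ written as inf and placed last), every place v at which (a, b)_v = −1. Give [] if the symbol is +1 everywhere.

Mod squares: a ≡ 17, b ≡ -9690. Check v ∈ {∞, 2, 3, 5, 7, 13, 17, 19, 23, 29}.
v=3: a=3^-2·(≡2), b=3^5·(≡1) mod 3; (2|3)=-1, (1|3)=+1; (−1)^{-2·5·1}·(-1)^5·(+1)^-2 = -1.
v=19: a=19^-2·(≡9), b=19^1·(≡14) mod 19; (9|19)=+1, (14|19)=-1; (−1)^{-2·1·9}·(+1)^1·(-1)^-2 = +1.
v=13: a=13^-2·(≡12), b=13^0·(≡6) mod 13; (12|13)=+1, (6|13)=-1; (−1)^{-2·0·6}·(+1)^0·(-1)^-2 = +1.
v=∞: 17 > 0 and -9690 < 0  ⇒  (a,b)_∞ = +1.
v=17: a=17^1·(≡16), b=17^1·(≡13) mod 17; (16|17)=+1, (13|17)=+1; (−1)^{1·1·8}·(+1)^1·(+1)^1 = +1.
v=29: a=29^0·(≡21), b=29^-2·(≡20) mod 29; (21|29)=-1, (20|29)=+1; (−1)^{0·-2·14}·(-1)^-2·(+1)^0 = +1.
v=7: a=7^4·(≡6), b=7^2·(≡3) mod 7; (6|7)=-1, (3|7)=-1; (−1)^{4·2·3}·(-1)^2·(-1)^4 = +1.
v=2: v_2(a)=-4, v_2(b)=5; units ≡ 1, 3 (mod 8); ε·ε+αω+βω = 0·1+-4·1+5·0 ≡ 0  ⇒  (a,b)_2 = +1.
v=23: a=23^0·(≡11), b=23^-2·(≡3) mod 23; (11|23)=-1, (3|23)=+1; (−1)^{0·-2·11}·(-1)^-2·(+1)^0 = +1.
v=5: a=5^2·(≡2), b=5^1·(≡2) mod 5; (2|5)=-1, (2|5)=-1; (−1)^{2·1·2}·(-1)^1·(-1)^2 = -1.
Ram(17, -9690) = {3, 5}; no ℚ_3-point on the conic.

[3, 5]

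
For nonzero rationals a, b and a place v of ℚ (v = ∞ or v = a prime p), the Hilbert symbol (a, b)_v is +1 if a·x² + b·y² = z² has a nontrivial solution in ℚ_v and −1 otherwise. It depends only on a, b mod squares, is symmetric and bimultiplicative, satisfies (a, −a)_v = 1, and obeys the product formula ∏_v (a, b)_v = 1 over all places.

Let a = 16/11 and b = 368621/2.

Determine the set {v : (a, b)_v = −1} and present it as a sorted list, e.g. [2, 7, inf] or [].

[2, 23, 31, 47]

Mod squares: a ≡ 11, b ≡ 737242. Check v ∈ {∞, 2, 11, 23, 31, 47}.
v=∞: 11 > 0 and 737242 > 0  ⇒  (a,b)_∞ = +1.
v=2: v_2(a)=4, v_2(b)=-1; units ≡ 3, 5 (mod 8); ε·ε+αω+βω = 1·0+4·1+-1·1 ≡ 1  ⇒  (a,b)_2 = -1.
v=47: a=47^0·(≡10), b=47^1·(≡44) mod 47; (10|47)=-1, (44|47)=-1; (−1)^{0·1·23}·(-1)^1·(-1)^0 = -1.
v=31: a=31^0·(≡24), b=31^1·(≡9) mod 31; (24|31)=-1, (9|31)=+1; (−1)^{0·1·15}·(-1)^1·(+1)^0 = -1.
v=11: a=11^-1·(≡5), b=11^1·(≡8) mod 11; (5|11)=+1, (8|11)=-1; (−1)^{-1·1·5}·(+1)^1·(-1)^-1 = +1.
v=23: a=23^0·(≡14), b=23^1·(≡21) mod 23; (14|23)=-1, (21|23)=-1; (−1)^{0·1·11}·(-1)^1·(-1)^0 = -1.
Ram(11, 737242) = {2, 23, 31, 47}; no ℚ_2-point on the conic.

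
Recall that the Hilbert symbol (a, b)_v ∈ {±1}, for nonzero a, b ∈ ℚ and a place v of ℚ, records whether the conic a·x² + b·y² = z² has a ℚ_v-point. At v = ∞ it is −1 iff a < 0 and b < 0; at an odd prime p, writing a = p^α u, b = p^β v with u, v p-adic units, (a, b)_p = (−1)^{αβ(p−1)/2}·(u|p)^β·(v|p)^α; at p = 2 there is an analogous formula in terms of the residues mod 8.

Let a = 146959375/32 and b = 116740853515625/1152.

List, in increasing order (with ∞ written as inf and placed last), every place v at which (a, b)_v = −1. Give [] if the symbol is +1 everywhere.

Mod squares: a ≡ 470270, b ≡ 370. Check v ∈ {∞, 2, 3, 5, 31, 37, 41}.
v=∞: 470270 > 0 and 370 > 0  ⇒  (a,b)_∞ = +1.
v=3: a=3^0·(≡2), b=3^-2·(≡1) mod 3; (2|3)=-1, (1|3)=+1; (−1)^{0·-2·1}·(-1)^-2·(+1)^0 = +1.
v=31: a=31^1·(≡12), b=31^2·(≡27) mod 31; (12|31)=-1, (27|31)=-1; (−1)^{1·2·15}·(-1)^2·(-1)^1 = -1.
v=41: a=41^1·(≡1), b=41^2·(≡20) mod 41; (1|41)=+1, (20|41)=+1; (−1)^{1·2·20}·(+1)^2·(+1)^1 = +1.
v=5: a=5^5·(≡1), b=5^9·(≡1) mod 5; (1|5)=+1, (1|5)=+1; (−1)^{5·9·2}·(+1)^9·(+1)^5 = +1.
v=37: a=37^1·(≡15), b=37^1·(≡3) mod 37; (15|37)=-1, (3|37)=+1; (−1)^{1·1·18}·(-1)^1·(+1)^1 = -1.
v=2: v_2(a)=-5, v_2(b)=-7; units ≡ 7, 1 (mod 8); ε·ε+αω+βω = 1·0+-5·0+-7·0 ≡ 0  ⇒  (a,b)_2 = +1.
(470270, 370 / ℚ) ramifies at {31, 37}: a division algebra.

[31, 37]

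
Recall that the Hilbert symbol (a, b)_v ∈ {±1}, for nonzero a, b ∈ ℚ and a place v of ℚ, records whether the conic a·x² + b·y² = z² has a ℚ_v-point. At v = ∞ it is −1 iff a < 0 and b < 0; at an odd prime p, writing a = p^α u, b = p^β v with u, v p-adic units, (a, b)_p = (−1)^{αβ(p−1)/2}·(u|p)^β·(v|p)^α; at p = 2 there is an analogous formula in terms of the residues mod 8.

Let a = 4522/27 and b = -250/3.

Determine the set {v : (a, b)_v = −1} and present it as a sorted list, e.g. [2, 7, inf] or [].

[7, 19]

Mod squares: a ≡ 13566, b ≡ -30. Check v ∈ {∞, 2, 3, 5, 7, 17, 19}.
v=7: a=7^1·(≡5), b=7^0·(≡3) mod 7; (5|7)=-1, (3|7)=-1; (−1)^{1·0·3}·(-1)^0·(-1)^1 = -1.
v=2: v_2(a)=1, v_2(b)=1; units ≡ 7, 1 (mod 8); ε·ε+αω+βω = 1·0+1·0+1·0 ≡ 0  ⇒  (a,b)_2 = +1.
v=3: a=3^-3·(≡1), b=3^-1·(≡2) mod 3; (1|3)=+1, (2|3)=-1; (−1)^{-3·-1·1}·(+1)^-1·(-1)^-3 = +1.
v=5: a=5^0·(≡1), b=5^3·(≡1) mod 5; (1|5)=+1, (1|5)=+1; (−1)^{0·3·2}·(+1)^3·(+1)^0 = +1.
v=∞: 13566 > 0 and -30 < 0  ⇒  (a,b)_∞ = +1.
v=19: a=19^1·(≡6), b=19^0·(≡18) mod 19; (6|19)=+1, (18|19)=-1; (−1)^{1·0·9}·(+1)^0·(-1)^1 = -1.
v=17: a=17^1·(≡13), b=17^0·(≡13) mod 17; (13|17)=+1, (13|17)=+1; (−1)^{1·0·8}·(+1)^0·(+1)^1 = +1.
(13566, -30 / ℚ) ramifies at {7, 19}: a division algebra.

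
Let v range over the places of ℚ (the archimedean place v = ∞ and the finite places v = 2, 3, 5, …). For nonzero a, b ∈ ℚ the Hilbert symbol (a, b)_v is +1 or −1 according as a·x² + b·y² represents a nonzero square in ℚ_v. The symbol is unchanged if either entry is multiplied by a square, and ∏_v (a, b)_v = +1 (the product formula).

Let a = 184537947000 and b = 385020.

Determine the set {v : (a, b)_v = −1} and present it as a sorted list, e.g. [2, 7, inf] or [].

[2, 3, 23, 31]

(a, b) ≡ (30, 10695) mod (ℚ^×)²; places V = {2, 3, 5, 11, 23, 31, ∞}.
(a,b)_3: α=1, u≡1; β=3, v≡1 (mod 3); (1|3)=+1, (1|3)=+1; sign (−1)^1·+1^3·+1^1 = -1.
(a,b)_23: α=2, u≡22; β=1, v≡19 (mod 23); (22|23)=-1, (19|23)=-1; sign (−1)^0·-1^1·-1^2 = -1.
(a,b)_2: α=3, β=2; u≡7, v≡7 (mod 8); ε(u)ε(v)=1·1, αω(v)=3·0, βω(u)=2·0; sum ≡ 1  ⇒  -1.
(a,b)_31: α=2, u≡11; β=1, v≡20 (mod 31); (11|31)=-1, (20|31)=+1; sign (−1)^0·-1^1·+1^2 = -1.
(a,b)_11: α=2, u≡10; β=0, v≡9 (mod 11); (10|11)=-1, (9|11)=+1; sign (−1)^0·-1^0·+1^2 = +1.
(a,b)_5: α=3, u≡1; β=1, v≡4 (mod 5); (1|5)=+1, (4|5)=+1; sign (−1)^0·+1^1·+1^3 = +1.
(a,b)_∞: sgn(30)=+, sgn(10695)=+, so +1.
Ram(30, 10695) = {2, 3, 23, 31}; no ℚ_2-point on the conic.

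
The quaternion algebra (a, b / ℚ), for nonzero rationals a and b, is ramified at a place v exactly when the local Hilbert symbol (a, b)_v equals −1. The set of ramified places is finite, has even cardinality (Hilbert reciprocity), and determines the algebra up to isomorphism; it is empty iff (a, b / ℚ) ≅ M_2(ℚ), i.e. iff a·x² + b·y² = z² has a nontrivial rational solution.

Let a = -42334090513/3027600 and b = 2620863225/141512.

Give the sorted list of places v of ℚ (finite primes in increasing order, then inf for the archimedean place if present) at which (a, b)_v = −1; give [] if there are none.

[17, 23]

(a, b) ≡ (-149017, 24242) mod (ℚ^×)²; places V = {2, 3, 5, 7, 11, 13, 17, 19, 23, 29, 31, 41, ∞}.
(a,b)_7: α=0, u≡3; β=-2, v≡2 (mod 7); (3|7)=-1, (2|7)=+1; sign (−1)^0·-1^-2·+1^0 = +1.
(a,b)_23: α=1, u≡19; β=1, v≡17 (mod 23); (19|23)=-1, (17|23)=-1; sign (−1)^1·-1^1·-1^1 = -1.
(a,b)_19: α=1, u≡6; β=-2, v≡17 (mod 19); (6|19)=+1, (17|19)=+1; sign (−1)^0·+1^-2·+1^1 = +1.
(a,b)_41: α=2, u≡39; β=0, v≡24 (mod 41); (39|41)=+1, (24|41)=-1; sign (−1)^0·+1^0·-1^2 = +1.
(a,b)_2: α=-4, β=-3; u≡7, v≡1 (mod 8); ε(u)ε(v)=1·0, αω(v)=-4·0, βω(u)=-3·0; sum ≡ 0  ⇒  +1.
(a,b)_11: α=1, u≡1; β=0, v≡3 (mod 11); (1|11)=+1, (3|11)=+1; sign (−1)^0·+1^0·+1^1 = +1.
(a,b)_3: α=-2, u≡2; β=2, v≡2 (mod 3); (2|3)=-1, (2|3)=-1; sign (−1)^0·-1^2·-1^-2 = +1.
(a,b)_5: α=-2, u≡3; β=2, v≡2 (mod 5); (3|5)=-1, (2|5)=-1; sign (−1)^0·-1^2·-1^-2 = +1.
(a,b)_31: α=1, u≡11; β=3, v≡1 (mod 31); (11|31)=-1, (1|31)=+1; sign (−1)^1·-1^3·+1^1 = +1.
(a,b)_13: α=2, u≡2; β=0, v≡12 (mod 13); (2|13)=-1, (12|13)=+1; sign (−1)^0·-1^0·+1^2 = +1.
(a,b)_17: α=0, u≡5; β=1, v≡8 (mod 17); (5|17)=-1, (8|17)=+1; sign (−1)^0·-1^1·+1^0 = -1.
(a,b)_29: α=-2, u≡3; β=0, v≡11 (mod 29); (3|29)=-1, (11|29)=-1; sign (−1)^0·-1^0·-1^-2 = +1.
(a,b)_∞: sgn(-149017)=−, sgn(24242)=+, so +1.
|Ram(-149017, 24242)| = 2, even; anisotropic at {17, 23}.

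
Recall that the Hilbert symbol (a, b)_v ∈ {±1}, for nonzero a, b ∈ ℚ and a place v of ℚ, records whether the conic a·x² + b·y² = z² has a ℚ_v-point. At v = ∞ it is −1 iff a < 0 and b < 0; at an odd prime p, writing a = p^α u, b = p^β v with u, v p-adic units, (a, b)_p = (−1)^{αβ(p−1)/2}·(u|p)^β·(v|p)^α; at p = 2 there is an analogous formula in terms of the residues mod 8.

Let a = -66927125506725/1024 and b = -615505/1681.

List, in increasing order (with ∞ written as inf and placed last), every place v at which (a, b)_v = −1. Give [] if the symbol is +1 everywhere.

(a, b) ≡ (-29, -1705) mod (ℚ^×)²; places V = {2, 3, 5, 11, 19, 29, 31, 41, ∞}.
(a,b)_29: α=1, u≡5; β=0, v≡9 (mod 29); (5|29)=+1, (9|29)=+1; sign (−1)^0·+1^0·+1^1 = +1.
(a,b)_19: α=0, u≡6; β=2, v≡9 (mod 19); (6|19)=+1, (9|19)=+1; sign (−1)^0·+1^2·+1^0 = +1.
(a,b)_5: α=2, u≡4; β=1, v≡4 (mod 5); (4|5)=+1, (4|5)=+1; sign (−1)^0·+1^1·+1^2 = +1.
(a,b)_41: α=0, u≡7; β=-2, v≡28 (mod 41); (7|41)=-1, (28|41)=-1; sign (−1)^0·-1^-2·-1^0 = +1.
(a,b)_31: α=2, u≡10; β=1, v≡20 (mod 31); (10|31)=+1, (20|31)=+1; sign (−1)^0·+1^1·+1^2 = +1.
(a,b)_2: α=-10, β=0; u≡3, v≡7 (mod 8); ε(u)ε(v)=1·1, αω(v)=-10·0, βω(u)=0·1; sum ≡ 1  ⇒  -1.
(a,b)_11: α=4, u≡9; β=1, v≡10 (mod 11); (9|11)=+1, (10|11)=-1; sign (−1)^0·+1^1·-1^4 = +1.
(a,b)_∞: sgn(-29)=−, sgn(-1705)=−, so -1.
(a,b)_3: α=8, u≡1; β=0, v≡2 (mod 3); (1|3)=+1, (2|3)=-1; sign (−1)^0·+1^0·-1^8 = +1.
|Ram(-29, -1705)| = 2, even; anisotropic at {2, ∞}.

[2, inf]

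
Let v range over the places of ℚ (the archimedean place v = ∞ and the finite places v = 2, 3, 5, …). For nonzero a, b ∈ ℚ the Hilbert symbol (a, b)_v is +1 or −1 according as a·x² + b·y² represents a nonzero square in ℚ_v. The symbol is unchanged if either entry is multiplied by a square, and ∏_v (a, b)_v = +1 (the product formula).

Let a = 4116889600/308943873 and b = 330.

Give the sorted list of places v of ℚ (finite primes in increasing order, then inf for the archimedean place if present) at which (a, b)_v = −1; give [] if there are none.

Mod squares: a ≡ 323, b ≡ 330. Check v ∈ {∞, 2, 3, 5, 7, 11, 17, 19, 23, 29}.
v=19: a=19^1·(≡17), b=19^0·(≡7) mod 19; (17|19)=+1, (7|19)=+1; (−1)^{1·0·9}·(+1)^0·(+1)^1 = +1.
v=29: a=29^-2·(≡1), b=29^0·(≡11) mod 29; (1|29)=+1, (11|29)=-1; (−1)^{-2·0·14}·(+1)^0·(-1)^-2 = +1.
v=∞: 323 > 0 and 330 > 0  ⇒  (a,b)_∞ = +1.
v=23: a=23^2·(≡4), b=23^0·(≡8) mod 23; (4|23)=+1, (8|23)=+1; (−1)^{2·0·11}·(+1)^0·(+1)^2 = +1.
v=2: v_2(a)=14, v_2(b)=1; units ≡ 3, 5 (mod 8); ε·ε+αω+βω = 1·0+14·1+1·1 ≡ 1  ⇒  (a,b)_2 = -1.
v=17: a=17^-1·(≡9), b=17^0·(≡7) mod 17; (9|17)=+1, (7|17)=-1; (−1)^{-1·0·8}·(+1)^0·(-1)^-1 = -1.
v=5: a=5^2·(≡3), b=5^1·(≡1) mod 5; (3|5)=-1, (1|5)=+1; (−1)^{2·1·2}·(-1)^1·(+1)^2 = -1.
v=7: a=7^-4·(≡2), b=7^0·(≡1) mod 7; (2|7)=+1, (1|7)=+1; (−1)^{-4·0·3}·(+1)^0·(+1)^-4 = +1.
v=3: a=3^-2·(≡2), b=3^1·(≡2) mod 3; (2|3)=-1, (2|3)=-1; (−1)^{-2·1·1}·(-1)^1·(-1)^-2 = -1.
v=11: a=11^0·(≡3), b=11^1·(≡8) mod 11; (3|11)=+1, (8|11)=-1; (−1)^{0·1·5}·(+1)^1·(-1)^0 = +1.
(323, 330 / ℚ) ramifies at {2, 3, 5, 17}: a division algebra.

[2, 3, 5, 17]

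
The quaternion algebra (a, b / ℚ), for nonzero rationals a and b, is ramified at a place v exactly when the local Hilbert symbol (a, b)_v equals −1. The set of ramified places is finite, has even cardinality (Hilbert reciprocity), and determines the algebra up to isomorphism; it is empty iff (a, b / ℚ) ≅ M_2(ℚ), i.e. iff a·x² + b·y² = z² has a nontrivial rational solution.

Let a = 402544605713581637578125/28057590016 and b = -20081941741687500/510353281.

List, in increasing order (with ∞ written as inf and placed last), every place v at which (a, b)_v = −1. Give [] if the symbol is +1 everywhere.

[3, 5, 17, 23]

Mod squares: a ≡ 60605, b ≡ -3. Check v ∈ {∞, 2, 3, 5, 7, 17, 19, 23, 29, 31, 41}.
v=2: v_2(a)=-8, v_2(b)=2; units ≡ 5, 5 (mod 8); ε·ε+αω+βω = 0·0+-8·1+2·1 ≡ 0  ⇒  (a,b)_2 = +1.
v=∞: 60605 > 0 and -3 < 0  ⇒  (a,b)_∞ = +1.
v=23: a=23^3·(≡1), b=23^2·(≡10) mod 23; (1|23)=+1, (10|23)=-1; (−1)^{3·2·11}·(+1)^2·(-1)^3 = -1.
v=19: a=19^-4·(≡13), b=19^-2·(≡11) mod 19; (13|19)=-1, (11|19)=+1; (−1)^{-4·-2·9}·(-1)^-2·(+1)^-4 = +1.
v=5: a=5^7·(≡1), b=5^6·(≡2) mod 5; (1|5)=+1, (2|5)=-1; (−1)^{7·6·2}·(+1)^6·(-1)^7 = -1.
v=17: a=17^3·(≡14), b=17^2·(≡12) mod 17; (14|17)=-1, (12|17)=-1; (−1)^{3·2·8}·(-1)^2·(-1)^3 = -1.
v=3: a=3^10·(≡2), b=3^7·(≡2) mod 3; (2|3)=-1, (2|3)=-1; (−1)^{10·7·1}·(-1)^7·(-1)^10 = -1.
v=31: a=31^3·(≡14), b=31^2·(≡2) mod 31; (14|31)=+1, (2|31)=+1; (−1)^{3·2·15}·(+1)^2·(+1)^3 = +1.
v=7: a=7^2·(≡6), b=7^0·(≡1) mod 7; (6|7)=-1, (1|7)=+1; (−1)^{2·0·3}·(-1)^0·(+1)^2 = +1.
v=29: a=29^-2·(≡4), b=29^-2·(≡18) mod 29; (4|29)=+1, (18|29)=-1; (−1)^{-2·-2·14}·(+1)^-2·(-1)^-2 = +1.
v=41: a=41^0·(≡3), b=41^-2·(≡13) mod 41; (3|41)=-1, (13|41)=-1; (−1)^{0·-2·20}·(-1)^-2·(-1)^0 = +1.
Ram(60605, -3) = {3, 5, 17, 23}; no ℚ_3-point on the conic.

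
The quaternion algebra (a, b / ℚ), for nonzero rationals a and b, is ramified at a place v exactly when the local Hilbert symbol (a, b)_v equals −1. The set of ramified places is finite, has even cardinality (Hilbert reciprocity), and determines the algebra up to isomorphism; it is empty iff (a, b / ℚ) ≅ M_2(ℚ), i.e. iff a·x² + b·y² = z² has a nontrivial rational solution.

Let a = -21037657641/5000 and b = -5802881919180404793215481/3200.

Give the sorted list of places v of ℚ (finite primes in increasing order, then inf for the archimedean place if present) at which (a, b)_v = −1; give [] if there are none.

Mod squares: a ≡ -79537458, b ≡ -82082. Check v ∈ {∞, 2, 3, 5, 7, 11, 13, 17, 19, 23, 41}.
v=5: a=5^-4·(≡3), b=5^-2·(≡3) mod 5; (3|5)=-1, (3|5)=-1; (−1)^{-4·-2·2}·(-1)^-2·(-1)^-4 = +1.
v=7: a=7^1·(≡4), b=7^3·(≡6) mod 7; (4|7)=+1, (6|7)=-1; (−1)^{1·3·3}·(+1)^3·(-1)^1 = +1.
v=2: v_2(a)=-3, v_2(b)=-7; units ≡ 7, 7 (mod 8); ε·ε+αω+βω = 1·1+-3·0+-7·0 ≡ 1  ⇒  (a,b)_2 = -1.
v=41: a=41^1·(≡18), b=41^3·(≡35) mod 41; (18|41)=+1, (35|41)=-1; (−1)^{1·3·20}·(+1)^3·(-1)^1 = -1.
v=19: a=19^1·(≡13), b=19^2·(≡11) mod 19; (13|19)=-1, (11|19)=+1; (−1)^{1·2·9}·(-1)^2·(+1)^1 = +1.
v=∞: -79537458 < 0 and -82082 < 0  ⇒  (a,b)_∞ = -1.
v=13: a=13^1·(≡6), b=13^5·(≡9) mod 13; (6|13)=-1, (9|13)=+1; (−1)^{1·5·6}·(-1)^5·(+1)^1 = -1.
v=23: a=23^2·(≡20), b=23^2·(≡7) mod 23; (20|23)=-1, (7|23)=-1; (−1)^{2·2·11}·(-1)^2·(-1)^2 = +1.
v=11: a=11^1·(≡7), b=11^3·(≡10) mod 11; (7|11)=-1, (10|11)=-1; (−1)^{1·3·5}·(-1)^3·(-1)^1 = -1.
v=17: a=17^1·(≡16), b=17^2·(≡10) mod 17; (16|17)=+1, (10|17)=-1; (−1)^{1·2·8}·(+1)^2·(-1)^1 = -1.
v=3: a=3^1·(≡2), b=3^2·(≡1) mod 3; (2|3)=-1, (1|3)=+1; (−1)^{1·2·1}·(-1)^2·(+1)^1 = +1.
|Ram(-79537458, -82082)| = 6, even; anisotropic at {2, 11, 13, 17, 41, ∞}.

[2, 11, 13, 17, 41, inf]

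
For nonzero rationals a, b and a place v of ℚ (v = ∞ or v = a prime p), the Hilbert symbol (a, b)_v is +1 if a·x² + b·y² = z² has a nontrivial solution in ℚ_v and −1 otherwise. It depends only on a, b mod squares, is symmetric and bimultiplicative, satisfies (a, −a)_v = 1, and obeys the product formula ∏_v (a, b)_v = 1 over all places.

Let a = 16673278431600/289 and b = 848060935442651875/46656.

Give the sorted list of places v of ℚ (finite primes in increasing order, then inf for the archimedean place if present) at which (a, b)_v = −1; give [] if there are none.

(a, b) ≡ (10502191, 43) mod (ℚ^×)²; places V = {2, 3, 5, 7, 17, 23, 37, 41, 43, ∞}.
(a,b)_3: α=4, u≡1; β=-6, v≡1 (mod 3); (1|3)=+1, (1|3)=+1; sign (−1)^0·+1^-6·+1^4 = +1.
(a,b)_43: α=1, u≡10; β=1, v≡25 (mod 43); (10|43)=+1, (25|43)=+1; sign (−1)^1·+1^1·+1^1 = -1.
(a,b)_41: α=1, u≡17; β=2, v≡20 (mod 41); (17|41)=-1, (20|41)=+1; sign (−1)^0·-1^2·+1^1 = +1.
(a,b)_23: α=1, u≡5; β=4, v≡20 (mod 23); (5|23)=-1, (20|23)=-1; sign (−1)^0·-1^4·-1^1 = -1.
(a,b)_2: α=4, β=-6; u≡7, v≡3 (mod 8); ε(u)ε(v)=1·1, αω(v)=4·1, βω(u)=-6·0; sum ≡ 1  ⇒  -1.
(a,b)_5: α=2, u≡1; β=4, v≡3 (mod 5); (1|5)=+1, (3|5)=-1; sign (−1)^0·+1^4·-1^2 = +1.
(a,b)_7: α=3, u≡6; β=2, v≡2 (mod 7); (6|7)=-1, (2|7)=+1; sign (−1)^0·-1^2·+1^3 = +1.
(a,b)_17: α=-2, u≡13; β=0, v≡15 (mod 17); (13|17)=+1, (15|17)=+1; sign (−1)^0·+1^0·+1^-2 = +1.
(a,b)_37: α=1, u≡12; β=2, v≡15 (mod 37); (12|37)=+1, (15|37)=-1; sign (−1)^0·+1^2·-1^1 = -1.
(a,b)_∞: sgn(10502191)=+, sgn(43)=+, so +1.
(10502191, 43 / ℚ) ramifies at {2, 23, 37, 43}: a division algebra.

[2, 23, 37, 43]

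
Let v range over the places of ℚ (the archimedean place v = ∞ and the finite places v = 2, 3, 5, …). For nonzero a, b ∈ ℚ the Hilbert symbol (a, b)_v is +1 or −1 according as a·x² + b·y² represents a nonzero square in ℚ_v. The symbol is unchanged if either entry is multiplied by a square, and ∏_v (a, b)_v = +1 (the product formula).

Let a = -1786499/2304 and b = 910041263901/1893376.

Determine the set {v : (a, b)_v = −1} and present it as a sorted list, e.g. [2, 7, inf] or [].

(a, b) ≡ (-11, 1309) mod (ℚ^×)²; places V = {2, 3, 7, 11, 13, 17, 31, 43, 47, ∞}.
(a,b)_13: α=2, u≡8; β=0, v≡4 (mod 13); (8|13)=-1, (4|13)=+1; sign (−1)^0·-1^0·+1^2 = +1.
(a,b)_7: α=0, u≡6; β=1, v≡3 (mod 7); (6|7)=-1, (3|7)=-1; sign (−1)^0·-1^1·-1^0 = -1.
(a,b)_11: α=1, u≡10; β=3, v≡9 (mod 11); (10|11)=-1, (9|11)=+1; sign (−1)^1·-1^3·+1^1 = +1.
(a,b)_17: α=0, u≡11; β=3, v≡8 (mod 17); (11|17)=-1, (8|17)=+1; sign (−1)^0·-1^3·+1^0 = -1.
(a,b)_3: α=-2, u≡1; β=2, v≡1 (mod 3); (1|3)=+1, (1|3)=+1; sign (−1)^0·+1^2·+1^-2 = +1.
(a,b)_43: α=0, u≡37; β=-2, v≡20 (mod 43); (37|43)=-1, (20|43)=-1; sign (−1)^0·-1^-2·-1^0 = +1.
(a,b)_∞: sgn(-11)=−, sgn(1309)=+, so +1.
(a,b)_47: α=0, u≡18; β=2, v≡33 (mod 47); (18|47)=+1, (33|47)=-1; sign (−1)^0·+1^2·-1^0 = +1.
(a,b)_2: α=-8, β=-10; u≡5, v≡5 (mod 8); ε(u)ε(v)=0·0, αω(v)=-8·1, βω(u)=-10·1; sum ≡ 0  ⇒  +1.
(a,b)_31: α=2, u≡28; β=0, v≡19 (mod 31); (28|31)=+1, (19|31)=+1; sign (−1)^0·+1^0·+1^2 = +1.
|Ram(-11, 1309)| = 2, even; anisotropic at {7, 17}.

[7, 17]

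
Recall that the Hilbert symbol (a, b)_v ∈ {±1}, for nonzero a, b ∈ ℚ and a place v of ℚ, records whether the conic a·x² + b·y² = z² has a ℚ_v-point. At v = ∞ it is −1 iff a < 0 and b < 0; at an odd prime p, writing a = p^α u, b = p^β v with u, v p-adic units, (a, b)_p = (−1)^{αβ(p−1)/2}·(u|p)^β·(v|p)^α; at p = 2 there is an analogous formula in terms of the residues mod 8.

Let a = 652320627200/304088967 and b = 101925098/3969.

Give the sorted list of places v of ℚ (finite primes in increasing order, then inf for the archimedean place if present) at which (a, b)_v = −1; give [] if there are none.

[17, 41]

(a, b) ≡ (2468774, 352682) mod (ℚ^×)²; places V = {2, 3, 5, 7, 11, 13, 17, 23, 41, ∞}.
(a,b)_13: α=-6, u≡9; β=0, v≡7 (mod 13); (9|13)=+1, (7|13)=-1; sign (−1)^0·+1^0·-1^-6 = +1.
(a,b)_7: α=-1, u≡2; β=-2, v≡4 (mod 7); (2|7)=+1, (4|7)=+1; sign (−1)^0·+1^-2·+1^-1 = +1.
(a,b)_41: α=1, u≡6; β=1, v≡2 (mod 41); (6|41)=-1, (2|41)=+1; sign (−1)^0·-1^1·+1^1 = -1.
(a,b)_5: α=2, u≡4; β=0, v≡2 (mod 5); (4|5)=+1, (2|5)=-1; sign (−1)^0·+1^0·-1^2 = +1.
(a,b)_17: α=3, u≡13; β=3, v≡5 (mod 17); (13|17)=+1, (5|17)=-1; sign (−1)^0·+1^3·-1^3 = -1.
(a,b)_2: α=9, β=1; u≡3, v≡5 (mod 8); ε(u)ε(v)=1·0, αω(v)=9·1, βω(u)=1·1; sum ≡ 0  ⇒  +1.
(a,b)_23: α=1, u≡19; β=1, v≡16 (mod 23); (19|23)=-1, (16|23)=+1; sign (−1)^1·-1^1·+1^1 = +1.
(a,b)_11: α=1, u≡3; β=1, v≡10 (mod 11); (3|11)=+1, (10|11)=-1; sign (−1)^1·+1^1·-1^1 = +1.
(a,b)_∞: sgn(2468774)=+, sgn(352682)=+, so +1.
(a,b)_3: α=-2, u≡2; β=-4, v≡2 (mod 3); (2|3)=-1, (2|3)=-1; sign (−1)^0·-1^-4·-1^-2 = +1.
Ram(2468774, 352682) = {17, 41}; no ℚ_17-point on the conic.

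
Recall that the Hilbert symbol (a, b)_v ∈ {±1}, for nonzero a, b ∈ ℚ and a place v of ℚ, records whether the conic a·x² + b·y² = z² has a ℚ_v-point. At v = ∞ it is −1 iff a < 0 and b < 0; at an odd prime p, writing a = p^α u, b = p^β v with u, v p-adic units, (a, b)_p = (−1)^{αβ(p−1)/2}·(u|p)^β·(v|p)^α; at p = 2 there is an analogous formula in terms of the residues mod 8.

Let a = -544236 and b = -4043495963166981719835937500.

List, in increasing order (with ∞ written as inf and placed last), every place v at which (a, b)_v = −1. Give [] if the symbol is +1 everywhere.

[7, 19, 31, inf]

(a, b) ≡ (-136059, -57855) mod (ℚ^×)²; places V = {2, 3, 5, 7, 11, 13, 19, 29, 31, ∞}.
(a,b)_31: α=1, u≡21; β=4, v≡29 (mod 31); (21|31)=-1, (29|31)=-1; sign (−1)^0·-1^4·-1^1 = -1.
(a,b)_13: α=0, u≡9; β=2, v≡2 (mod 13); (9|13)=+1, (2|13)=-1; sign (−1)^0·+1^2·-1^0 = +1.
(a,b)_5: α=0, u≡4; β=9, v≡4 (mod 5); (4|5)=+1, (4|5)=+1; sign (−1)^0·+1^9·+1^0 = +1.
(a,b)_19: α=1, u≡8; β=3, v≡15 (mod 19); (8|19)=-1, (15|19)=-1; sign (−1)^1·-1^3·-1^1 = -1.
(a,b)_7: α=1, u≡1; β=1, v≡4 (mod 7); (1|7)=+1, (4|7)=+1; sign (−1)^1·+1^1·+1^1 = -1.
(a,b)_∞: sgn(-136059)=−, sgn(-57855)=−, so -1.
(a,b)_2: α=2, β=2; u≡5, v≡1 (mod 8); ε(u)ε(v)=0·0, αω(v)=2·0, βω(u)=2·1; sum ≡ 0  ⇒  +1.
(a,b)_3: α=1, u≡1; β=9, v≡2 (mod 3); (1|3)=+1, (2|3)=-1; sign (−1)^1·+1^9·-1^1 = +1.
(a,b)_29: α=0, u≡7; β=1, v≡20 (mod 29); (7|29)=+1, (20|29)=+1; sign (−1)^0·+1^1·+1^0 = +1.
(a,b)_11: α=1, u≡2; β=2, v≡5 (mod 11); (2|11)=-1, (5|11)=+1; sign (−1)^0·-1^2·+1^1 = +1.
Ram(-136059, -57855) = {7, 19, 31, ∞}; no ℚ_7-point on the conic.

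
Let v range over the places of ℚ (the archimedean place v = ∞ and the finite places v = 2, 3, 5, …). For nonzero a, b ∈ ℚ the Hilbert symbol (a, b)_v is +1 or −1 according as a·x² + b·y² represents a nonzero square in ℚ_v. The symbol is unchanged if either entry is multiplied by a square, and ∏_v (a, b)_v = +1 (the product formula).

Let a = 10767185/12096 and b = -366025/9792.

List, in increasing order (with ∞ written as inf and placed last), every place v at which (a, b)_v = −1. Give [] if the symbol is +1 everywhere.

[5, 17]

Mod squares: a ≡ 1365, b ≡ -17. Check v ∈ {∞, 2, 3, 5, 7, 11, 13, 17, 37}.
v=13: a=13^1·(≡9), b=13^0·(≡1) mod 13; (9|13)=+1, (1|13)=+1; (−1)^{1·0·6}·(+1)^0·(+1)^1 = +1.
v=37: a=37^2·(≡30), b=37^0·(≡13) mod 37; (30|37)=+1, (13|37)=-1; (−1)^{2·0·18}·(+1)^0·(-1)^2 = +1.
v=∞: 1365 > 0 and -17 < 0  ⇒  (a,b)_∞ = +1.
v=11: a=11^2·(≡4), b=11^4·(≡4) mod 11; (4|11)=+1, (4|11)=+1; (−1)^{2·4·5}·(+1)^4·(+1)^2 = +1.
v=5: a=5^1·(≡2), b=5^2·(≡2) mod 5; (2|5)=-1, (2|5)=-1; (−1)^{1·2·2}·(-1)^2·(-1)^1 = -1.
v=2: v_2(a)=-6, v_2(b)=-6; units ≡ 5, 7 (mod 8); ε·ε+αω+βω = 0·1+-6·0+-6·1 ≡ 0  ⇒  (a,b)_2 = +1.
v=7: a=7^-1·(≡5), b=7^0·(≡2) mod 7; (5|7)=-1, (2|7)=+1; (−1)^{-1·0·3}·(-1)^0·(+1)^-1 = +1.
v=17: a=17^0·(≡11), b=17^-1·(≡16) mod 17; (11|17)=-1, (16|17)=+1; (−1)^{0·-1·8}·(-1)^-1·(+1)^0 = -1.
v=3: a=3^-3·(≡2), b=3^-2·(≡1) mod 3; (2|3)=-1, (1|3)=+1; (−1)^{-3·-2·1}·(-1)^-2·(+1)^-3 = +1.
(1365, -17 / ℚ) ramifies at {5, 17}: a division algebra.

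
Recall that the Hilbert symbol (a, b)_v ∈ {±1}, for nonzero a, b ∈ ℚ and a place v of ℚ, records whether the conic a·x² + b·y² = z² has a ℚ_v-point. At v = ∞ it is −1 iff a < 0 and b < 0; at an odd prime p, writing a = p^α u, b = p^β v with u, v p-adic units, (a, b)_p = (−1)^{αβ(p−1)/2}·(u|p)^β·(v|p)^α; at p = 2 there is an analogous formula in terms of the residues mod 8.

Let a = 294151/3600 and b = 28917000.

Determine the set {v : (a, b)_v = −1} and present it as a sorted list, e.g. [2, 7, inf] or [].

(a, b) ≡ (2431, 3570) mod (ℚ^×)²; places V = {2, 3, 5, 7, 11, 13, 17, ∞}.
(a,b)_3: α=-2, u≡1; β=5, v≡2 (mod 3); (1|3)=+1, (2|3)=-1; sign (−1)^0·+1^5·-1^-2 = +1.
(a,b)_∞: sgn(2431)=+, sgn(3570)=+, so +1.
(a,b)_17: α=1, u≡5; β=1, v≡14 (mod 17); (5|17)=-1, (14|17)=-1; sign (−1)^0·-1^1·-1^1 = +1.
(a,b)_11: α=3, u≡4; β=0, v≡2 (mod 11); (4|11)=+1, (2|11)=-1; sign (−1)^0·+1^0·-1^3 = -1.
(a,b)_5: α=-2, u≡4; β=3, v≡1 (mod 5); (4|5)=+1, (1|5)=+1; sign (−1)^0·+1^3·+1^-2 = +1.
(a,b)_13: α=1, u≡6; β=0, v≡8 (mod 13); (6|13)=-1, (8|13)=-1; sign (−1)^0·-1^0·-1^1 = -1.
(a,b)_7: α=0, u≡2; β=1, v≡6 (mod 7); (2|7)=+1, (6|7)=-1; sign (−1)^0·+1^1·-1^0 = +1.
(a,b)_2: α=-4, β=3; u≡7, v≡1 (mod 8); ε(u)ε(v)=1·0, αω(v)=-4·0, βω(u)=3·0; sum ≡ 0  ⇒  +1.
(2431, 3570 / ℚ) ramifies at {11, 13}: a division algebra.

[11, 13]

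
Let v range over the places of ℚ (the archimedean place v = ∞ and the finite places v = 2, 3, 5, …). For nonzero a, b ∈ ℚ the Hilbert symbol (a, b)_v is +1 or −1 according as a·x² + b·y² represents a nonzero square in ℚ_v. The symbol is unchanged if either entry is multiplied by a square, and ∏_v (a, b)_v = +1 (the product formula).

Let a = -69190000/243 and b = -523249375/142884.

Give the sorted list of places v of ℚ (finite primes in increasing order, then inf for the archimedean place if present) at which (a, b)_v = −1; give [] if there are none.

(a, b) ≡ (-20757, -6919) mod (ℚ^×)²; places V = {2, 3, 5, 7, 11, 17, 37, ∞}.
(a,b)_7: α=0, u≡6; β=-2, v≡4 (mod 7); (6|7)=-1, (4|7)=+1; sign (−1)^0·-1^-2·+1^0 = +1.
(a,b)_5: α=4, u≡2; β=4, v≡4 (mod 5); (2|5)=-1, (4|5)=+1; sign (−1)^0·-1^4·+1^4 = +1.
(a,b)_3: α=-5, u≡2; β=-6, v≡2 (mod 3); (2|3)=-1, (2|3)=-1; sign (−1)^0·-1^-6·-1^-5 = -1.
(a,b)_11: α=1, u≡9; β=3, v≡3 (mod 11); (9|11)=+1, (3|11)=+1; sign (−1)^1·+1^3·+1^1 = -1.
(a,b)_17: α=1, u≡11; β=1, v≡8 (mod 17); (11|17)=-1, (8|17)=+1; sign (−1)^0·-1^1·+1^1 = -1.
(a,b)_37: α=1, u≡29; β=1, v≡29 (mod 37); (29|37)=-1, (29|37)=-1; sign (−1)^0·-1^1·-1^1 = +1.
(a,b)_∞: sgn(-20757)=−, sgn(-6919)=−, so -1.
(a,b)_2: α=4, β=-2; u≡3, v≡1 (mod 8); ε(u)ε(v)=1·0, αω(v)=4·0, βω(u)=-2·1; sum ≡ 0  ⇒  +1.
Ram(-20757, -6919) = {3, 11, 17, ∞}; no ℚ_3-point on the conic.

[3, 11, 17, inf]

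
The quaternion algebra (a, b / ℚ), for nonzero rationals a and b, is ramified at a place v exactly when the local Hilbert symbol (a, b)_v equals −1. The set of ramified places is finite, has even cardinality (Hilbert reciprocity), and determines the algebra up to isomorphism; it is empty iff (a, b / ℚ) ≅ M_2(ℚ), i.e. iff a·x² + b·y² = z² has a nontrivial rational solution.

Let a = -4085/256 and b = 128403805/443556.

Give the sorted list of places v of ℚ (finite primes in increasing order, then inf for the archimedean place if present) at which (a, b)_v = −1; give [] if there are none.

(a, b) ≡ (-4085, 69445) mod (ℚ^×)²; places V = {2, 3, 5, 17, 19, 37, 43, ∞}.
(a,b)_17: α=0, u≡12; β=1, v≡11 (mod 17); (12|17)=-1, (11|17)=-1; sign (−1)^0·-1^1·-1^0 = -1.
(a,b)_43: α=1, u≡26; β=3, v≡10 (mod 43); (26|43)=-1, (10|43)=+1; sign (−1)^1·-1^3·+1^1 = +1.
(a,b)_3: α=0, u≡1; β=-4, v≡1 (mod 3); (1|3)=+1, (1|3)=+1; sign (−1)^0·+1^-4·+1^0 = +1.
(a,b)_∞: sgn(-4085)=−, sgn(69445)=+, so +1.
(a,b)_37: α=0, u≡5; β=-2, v≡16 (mod 37); (5|37)=-1, (16|37)=+1; sign (−1)^0·-1^-2·+1^0 = +1.
(a,b)_5: α=1, u≡3; β=1, v≡1 (mod 5); (3|5)=-1, (1|5)=+1; sign (−1)^0·-1^1·+1^1 = -1.
(a,b)_2: α=-8, β=-2; u≡3, v≡5 (mod 8); ε(u)ε(v)=1·0, αω(v)=-8·1, βω(u)=-2·1; sum ≡ 0  ⇒  +1.
(a,b)_19: α=1, u≡12; β=1, v≡4 (mod 19); (12|19)=-1, (4|19)=+1; sign (−1)^1·-1^1·+1^1 = +1.
|Ram(-4085, 69445)| = 2, even; anisotropic at {5, 17}.

[5, 17]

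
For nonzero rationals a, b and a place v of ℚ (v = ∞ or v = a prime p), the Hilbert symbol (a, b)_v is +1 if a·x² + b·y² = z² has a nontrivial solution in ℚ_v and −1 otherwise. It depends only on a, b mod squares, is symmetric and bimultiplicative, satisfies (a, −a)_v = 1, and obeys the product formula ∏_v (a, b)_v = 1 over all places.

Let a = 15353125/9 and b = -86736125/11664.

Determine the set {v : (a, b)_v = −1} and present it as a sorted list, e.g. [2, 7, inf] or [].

[5, 17]

(a, b) ≡ (85, -5) mod (ℚ^×)²; places V = {2, 3, 5, 7, 17, ∞}.
(a,b)_7: α=0, u≡2; β=4, v≡1 (mod 7); (2|7)=+1, (1|7)=+1; sign (−1)^0·+1^4·+1^0 = +1.
(a,b)_17: α=3, u≡11; β=2, v≡5 (mod 17); (11|17)=-1, (5|17)=-1; sign (−1)^0·-1^2·-1^3 = -1.
(a,b)_3: α=-2, u≡1; β=-6, v≡1 (mod 3); (1|3)=+1, (1|3)=+1; sign (−1)^0·+1^-6·+1^-2 = +1.
(a,b)_∞: sgn(85)=+, sgn(-5)=−, so +1.
(a,b)_2: α=0, β=-4; u≡5, v≡3 (mod 8); ε(u)ε(v)=0·1, αω(v)=0·1, βω(u)=-4·1; sum ≡ 0  ⇒  +1.
(a,b)_5: α=5, u≡2; β=3, v≡4 (mod 5); (2|5)=-1, (4|5)=+1; sign (−1)^0·-1^3·+1^5 = -1.
(85, -5 / ℚ) ramifies at {5, 17}: a division algebra.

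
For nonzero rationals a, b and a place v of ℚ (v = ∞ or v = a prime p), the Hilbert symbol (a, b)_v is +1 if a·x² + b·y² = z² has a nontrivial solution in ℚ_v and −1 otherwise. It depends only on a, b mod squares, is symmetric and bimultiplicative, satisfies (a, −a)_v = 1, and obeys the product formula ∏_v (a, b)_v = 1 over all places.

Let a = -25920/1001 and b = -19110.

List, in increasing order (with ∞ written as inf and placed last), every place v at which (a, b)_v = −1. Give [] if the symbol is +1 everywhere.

[2, 3, 5, 11, 13, inf]

(a, b) ≡ (-5005, -390) mod (ℚ^×)²; places V = {2, 3, 5, 7, 11, 13, ∞}.
(a,b)_13: α=-1, u≡11; β=1, v≡12 (mod 13); (11|13)=-1, (12|13)=+1; sign (−1)^0·-1^1·+1^-1 = -1.
(a,b)_11: α=-1, u≡6; β=0, v≡8 (mod 11); (6|11)=-1, (8|11)=-1; sign (−1)^0·-1^0·-1^-1 = -1.
(a,b)_7: α=-1, u≡5; β=2, v≡2 (mod 7); (5|7)=-1, (2|7)=+1; sign (−1)^0·-1^2·+1^-1 = +1.
(a,b)_2: α=6, β=1; u≡3, v≡5 (mod 8); ε(u)ε(v)=1·0, αω(v)=6·1, βω(u)=1·1; sum ≡ 1  ⇒  -1.
(a,b)_∞: sgn(-5005)=−, sgn(-390)=−, so -1.
(a,b)_3: α=4, u≡2; β=1, v≡2 (mod 3); (2|3)=-1, (2|3)=-1; sign (−1)^0·-1^1·-1^4 = -1.
(a,b)_5: α=1, u≡1; β=1, v≡3 (mod 5); (1|5)=+1, (3|5)=-1; sign (−1)^0·+1^1·-1^1 = -1.
(-5005, -390 / ℚ) ramifies at {2, 3, 5, 11, 13, ∞}: a division algebra.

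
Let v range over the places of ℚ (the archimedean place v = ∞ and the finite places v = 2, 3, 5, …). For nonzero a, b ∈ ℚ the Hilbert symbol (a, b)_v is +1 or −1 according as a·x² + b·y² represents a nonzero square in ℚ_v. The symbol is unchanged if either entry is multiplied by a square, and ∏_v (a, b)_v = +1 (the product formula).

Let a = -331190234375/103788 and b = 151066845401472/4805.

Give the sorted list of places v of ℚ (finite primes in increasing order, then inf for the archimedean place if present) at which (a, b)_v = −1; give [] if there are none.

Mod squares: a ≡ -429, b ≡ 910. Check v ∈ {∞, 2, 3, 5, 7, 11, 13, 17, 29, 31}.
v=17: a=17^0·(≡2), b=17^2·(≡8) mod 17; (2|17)=+1, (8|17)=+1; (−1)^{0·2·8}·(+1)^2·(+1)^0 = +1.
v=13: a=13^1·(≡6), b=13^1·(≡7) mod 13; (6|13)=-1, (7|13)=-1; (−1)^{1·1·6}·(-1)^1·(-1)^1 = +1.
v=2: v_2(a)=-2, v_2(b)=7; units ≡ 3, 7 (mod 8); ε·ε+αω+βω = 1·1+-2·0+7·1 ≡ 0  ⇒  (a,b)_2 = +1.
v=31: a=31^-2·(≡5), b=31^-2·(≡11) mod 31; (5|31)=+1, (11|31)=-1; (−1)^{-2·-2·15}·(+1)^-2·(-1)^-2 = +1.
v=7: a=7^2·(≡3), b=7^3·(≡4) mod 7; (3|7)=-1, (4|7)=+1; (−1)^{2·3·3}·(-1)^3·(+1)^2 = -1.
v=3: a=3^-3·(≡1), b=3^2·(≡1) mod 3; (1|3)=+1, (1|3)=+1; (−1)^{-3·2·1}·(+1)^2·(+1)^-3 = +1.
v=11: a=11^3·(≡5), b=11^2·(≡2) mod 11; (5|11)=+1, (2|11)=-1; (−1)^{3·2·5}·(+1)^2·(-1)^3 = -1.
v=5: a=5^8·(≡1), b=5^-1·(≡2) mod 5; (1|5)=+1, (2|5)=-1; (−1)^{8·-1·2}·(+1)^-1·(-1)^8 = +1.
v=29: a=29^0·(≡24), b=29^2·(≡15) mod 29; (24|29)=+1, (15|29)=-1; (−1)^{0·2·14}·(+1)^2·(-1)^0 = +1.
v=∞: -429 < 0 and 910 > 0  ⇒  (a,b)_∞ = +1.
(-429, 910 / ℚ) ramifies at {7, 11}: a division algebra.

[7, 11]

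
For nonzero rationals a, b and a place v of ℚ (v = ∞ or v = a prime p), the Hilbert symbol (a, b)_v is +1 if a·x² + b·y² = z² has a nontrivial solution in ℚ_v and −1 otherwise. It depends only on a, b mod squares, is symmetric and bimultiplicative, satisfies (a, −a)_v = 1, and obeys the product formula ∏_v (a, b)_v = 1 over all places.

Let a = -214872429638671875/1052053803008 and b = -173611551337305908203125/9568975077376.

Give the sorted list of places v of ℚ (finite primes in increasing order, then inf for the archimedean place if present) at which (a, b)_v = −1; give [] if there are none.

[5, 17, 19, inf]

(a, b) ≡ (-33915, -5) mod (ℚ^×)²; places V = {2, 3, 5, 7, 11, 13, 17, 19, 23, 41, ∞}.
(a,b)_17: α=-1, u≡3; β=0, v≡5 (mod 17); (3|17)=-1, (5|17)=-1; sign (−1)^0·-1^0·-1^-1 = -1.
(a,b)_13: α=-4, u≡6; β=-6, v≡6 (mod 13); (6|13)=-1, (6|13)=-1; sign (−1)^0·-1^-6·-1^-4 = +1.
(a,b)_∞: sgn(-33915)=−, sgn(-5)=−, so -1.
(a,b)_2: α=-12, β=-14; u≡5, v≡3 (mod 8); ε(u)ε(v)=0·1, αω(v)=-12·1, βω(u)=-14·1; sum ≡ 0  ⇒  +1.
(a,b)_3: α=9, u≡2; β=14, v≡1 (mod 3); (2|3)=-1, (1|3)=+1; sign (−1)^0·-1^14·+1^9 = +1.
(a,b)_5: α=11, u≡2; β=13, v≡4 (mod 5); (2|5)=-1, (4|5)=+1; sign (−1)^0·-1^13·+1^11 = -1.
(a,b)_11: α=0, u≡4; β=-2, v≡10 (mod 11); (4|11)=+1, (10|11)=-1; sign (−1)^0·+1^-2·-1^0 = +1.
(a,b)_19: α=1, u≡1; β=2, v≡18 (mod 19); (1|19)=+1, (18|19)=-1; sign (−1)^0·+1^2·-1^1 = -1.
(a,b)_7: α=1, u≡3; β=2, v≡2 (mod 7); (3|7)=-1, (2|7)=+1; sign (−1)^0·-1^2·+1^1 = +1.
(a,b)_41: α=2, u≡16; β=2, v≡18 (mod 41); (16|41)=+1, (18|41)=+1; sign (−1)^0·+1^2·+1^2 = +1.
(a,b)_23: α=-2, u≡20; β=0, v≡18 (mod 23); (20|23)=-1, (18|23)=+1; sign (−1)^0·-1^0·+1^-2 = +1.
(-33915, -5 / ℚ) ramifies at {5, 17, 19, ∞}: a division algebra.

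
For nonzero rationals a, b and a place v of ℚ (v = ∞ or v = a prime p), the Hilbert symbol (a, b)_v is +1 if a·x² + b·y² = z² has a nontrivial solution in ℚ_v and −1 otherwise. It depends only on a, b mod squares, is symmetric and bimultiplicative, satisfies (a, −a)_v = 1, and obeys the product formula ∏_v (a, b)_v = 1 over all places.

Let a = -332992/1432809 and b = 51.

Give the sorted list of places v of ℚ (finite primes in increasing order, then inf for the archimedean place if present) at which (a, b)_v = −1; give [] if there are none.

Mod squares: a ≡ -43, b ≡ 51. Check v ∈ {∞, 2, 3, 7, 11, 17, 19, 43}.
v=∞: -43 < 0 and 51 > 0  ⇒  (a,b)_∞ = +1.
v=43: a=43^1·(≡28), b=43^0·(≡8) mod 43; (28|43)=-1, (8|43)=-1; (−1)^{1·0·21}·(-1)^0·(-1)^1 = -1.
v=7: a=7^-2·(≡6), b=7^0·(≡2) mod 7; (6|7)=-1, (2|7)=+1; (−1)^{-2·0·3}·(-1)^0·(+1)^-2 = +1.
v=19: a=19^-2·(≡18), b=19^0·(≡13) mod 19; (18|19)=-1, (13|19)=-1; (−1)^{-2·0·9}·(-1)^0·(-1)^-2 = +1.
v=17: a=17^0·(≡15), b=17^1·(≡3) mod 17; (15|17)=+1, (3|17)=-1; (−1)^{0·1·8}·(+1)^1·(-1)^0 = +1.
v=3: a=3^-4·(≡2), b=3^1·(≡2) mod 3; (2|3)=-1, (2|3)=-1; (−1)^{-4·1·1}·(-1)^1·(-1)^-4 = -1.
v=11: a=11^2·(≡5), b=11^0·(≡7) mod 11; (5|11)=+1, (7|11)=-1; (−1)^{2·0·5}·(+1)^0·(-1)^2 = +1.
v=2: v_2(a)=6, v_2(b)=0; units ≡ 5, 3 (mod 8); ε·ε+αω+βω = 0·1+6·1+0·1 ≡ 0  ⇒  (a,b)_2 = +1.
|Ram(-43, 51)| = 2, even; anisotropic at {3, 43}.

[3, 43]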